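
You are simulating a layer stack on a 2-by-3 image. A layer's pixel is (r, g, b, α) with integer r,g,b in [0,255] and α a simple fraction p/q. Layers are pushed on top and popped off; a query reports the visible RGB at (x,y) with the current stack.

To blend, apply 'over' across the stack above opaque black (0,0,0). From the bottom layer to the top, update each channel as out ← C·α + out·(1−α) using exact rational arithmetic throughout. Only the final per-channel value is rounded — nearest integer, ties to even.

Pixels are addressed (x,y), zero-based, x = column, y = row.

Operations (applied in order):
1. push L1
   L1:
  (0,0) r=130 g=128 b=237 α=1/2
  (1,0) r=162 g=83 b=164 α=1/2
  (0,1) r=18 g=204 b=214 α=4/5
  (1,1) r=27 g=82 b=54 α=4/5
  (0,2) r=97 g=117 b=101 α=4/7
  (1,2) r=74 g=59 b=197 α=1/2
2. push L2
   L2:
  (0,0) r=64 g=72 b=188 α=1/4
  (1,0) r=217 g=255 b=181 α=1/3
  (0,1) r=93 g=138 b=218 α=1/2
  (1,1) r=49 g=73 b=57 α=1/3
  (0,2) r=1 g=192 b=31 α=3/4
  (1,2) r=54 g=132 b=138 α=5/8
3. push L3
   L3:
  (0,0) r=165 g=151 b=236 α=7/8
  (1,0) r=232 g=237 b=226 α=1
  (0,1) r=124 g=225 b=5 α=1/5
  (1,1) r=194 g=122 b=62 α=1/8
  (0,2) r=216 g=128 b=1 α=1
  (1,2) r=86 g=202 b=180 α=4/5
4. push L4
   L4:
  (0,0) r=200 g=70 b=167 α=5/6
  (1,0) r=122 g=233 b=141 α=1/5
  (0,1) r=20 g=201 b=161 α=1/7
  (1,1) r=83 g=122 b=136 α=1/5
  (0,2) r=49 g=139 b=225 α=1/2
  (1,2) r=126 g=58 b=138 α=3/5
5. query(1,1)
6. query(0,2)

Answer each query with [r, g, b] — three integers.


query (1,1) [L1,L2,L3,L4] — begin 0,0,0
+L1 (α=4/5) → [108/5, 328/5, 216/5]
+L2 (α=1/3) → [461/15, 1021/15, 239/5]
+L3 (α=1/8) → [6137/120, 8977/120, 1983/40]
+L4 (α=1/5) → [8627/150, 12637/150, 3343/50]
= [58, 84, 67]

query (0,2) [L1,L2,L3,L4] — begin 0,0,0
+L1 (α=4/7) → [388/7, 468/7, 404/7]
+L2 (α=3/4) → [409/28, 1125/7, 1055/28]
+L3 (α=1) → [216, 128, 1]
+L4 (α=1/2) → [265/2, 267/2, 113]
= [132, 134, 113]


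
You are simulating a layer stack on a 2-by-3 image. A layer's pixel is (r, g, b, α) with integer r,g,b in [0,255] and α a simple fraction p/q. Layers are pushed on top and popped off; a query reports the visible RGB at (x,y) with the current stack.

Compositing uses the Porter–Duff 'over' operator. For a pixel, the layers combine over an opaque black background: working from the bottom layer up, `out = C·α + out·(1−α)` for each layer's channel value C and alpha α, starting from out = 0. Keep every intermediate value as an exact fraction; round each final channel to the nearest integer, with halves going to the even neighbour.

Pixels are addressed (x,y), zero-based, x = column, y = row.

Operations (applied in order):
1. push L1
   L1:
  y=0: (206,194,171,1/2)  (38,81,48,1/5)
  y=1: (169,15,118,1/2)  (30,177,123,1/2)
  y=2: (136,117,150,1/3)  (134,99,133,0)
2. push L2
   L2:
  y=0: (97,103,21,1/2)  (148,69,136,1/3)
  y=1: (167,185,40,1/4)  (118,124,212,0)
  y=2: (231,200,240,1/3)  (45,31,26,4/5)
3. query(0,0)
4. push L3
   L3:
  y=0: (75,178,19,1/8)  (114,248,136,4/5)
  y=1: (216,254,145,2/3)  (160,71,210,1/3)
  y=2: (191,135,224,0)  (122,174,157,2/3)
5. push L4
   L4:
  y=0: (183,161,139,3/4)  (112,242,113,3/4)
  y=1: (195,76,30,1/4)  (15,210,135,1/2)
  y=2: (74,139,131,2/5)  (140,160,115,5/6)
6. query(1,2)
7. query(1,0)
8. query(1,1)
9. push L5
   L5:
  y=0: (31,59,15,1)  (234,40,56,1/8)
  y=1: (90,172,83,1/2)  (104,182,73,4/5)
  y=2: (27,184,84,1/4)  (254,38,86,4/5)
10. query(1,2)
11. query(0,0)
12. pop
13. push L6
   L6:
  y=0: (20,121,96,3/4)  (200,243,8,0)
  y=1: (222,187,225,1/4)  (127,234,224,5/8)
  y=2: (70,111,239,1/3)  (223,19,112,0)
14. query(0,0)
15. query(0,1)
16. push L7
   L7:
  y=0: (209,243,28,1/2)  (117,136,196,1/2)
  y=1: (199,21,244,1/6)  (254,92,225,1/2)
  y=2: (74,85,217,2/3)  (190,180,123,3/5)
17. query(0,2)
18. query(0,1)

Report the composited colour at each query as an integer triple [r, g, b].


(0,0) stack=L1,L2; from [0,0,0]:
after L1 α=1/2: [103, 97, 171/2]
after L2 α=1/2: [100, 100, 213/4]
rounded: [100, 100, 53]

at x=1,y=2 over L1,L2,L3,L4:
+L1 (α=0) → [0, 0, 0]
+L2 (α=4/5) → [36, 124/5, 104/5]
+L3 (α=2/3) → [280/3, 1864/15, 558/5]
+L4 (α=5/6) → [1190/9, 6932/45, 3433/30]
→ [132, 154, 114]

at x=1,y=0 over L1,L2,L3,L4:
L1 α=1/5: [38/5, 81/5, 48/5]
L2 α=1/3: [272/5, 169/5, 776/15]
L3 α=4/5: [2552/25, 5129/25, 8936/75]
L4 α=3/4: [2738/25, 23279/100, 34361/300]
rounded: [110, 233, 115]

(1,1) stack=L1,L2,L3,L4; from [0,0,0]:
L1 α=1/2: [15, 177/2, 123/2]
L2 α=0: [15, 177/2, 123/2]
L3 α=1/3: [190/3, 248/3, 111]
L4 α=1/2: [235/6, 439/3, 123]
→ [39, 146, 123]

query (1,2) [L1,L2,L3,L4,L5] — begin 0,0,0
+L1 (α=0) → [0, 0, 0]
+L2 (α=4/5) → [36, 124/5, 104/5]
+L3 (α=2/3) → [280/3, 1864/15, 558/5]
+L4 (α=5/6) → [1190/9, 6932/45, 3433/30]
+L5 (α=4/5) → [10334/45, 13772/225, 13753/150]
→ [230, 61, 92]

at x=0,y=0 over L1,L2,L3,L4,L5:
+L1 (α=1/2) → [103, 97, 171/2]
+L2 (α=1/2) → [100, 100, 213/4]
+L3 (α=1/8) → [775/8, 439/4, 1567/32]
+L4 (α=3/4) → [5167/32, 2371/16, 14911/128]
+L5 (α=1) → [31, 59, 15]
= [31, 59, 15]

at x=0,y=0 over L1,L2,L3,L4,L6:
+L1 (α=1/2) → [103, 97, 171/2]
+L2 (α=1/2) → [100, 100, 213/4]
+L3 (α=1/8) → [775/8, 439/4, 1567/32]
+L4 (α=3/4) → [5167/32, 2371/16, 14911/128]
+L6 (α=3/4) → [7087/128, 8179/64, 51775/512]
= [55, 128, 101]

(0,1) stack=L1,L2,L3,L4,L6; from [0,0,0]:
L1 α=1/2: [169/2, 15/2, 59]
L2 α=1/4: [841/8, 415/8, 217/4]
L3 α=2/3: [4297/24, 1493/8, 459/4]
L4 α=1/4: [5857/32, 5087/32, 1497/16]
L6 α=1/4: [24675/128, 21245/128, 8091/64]
rounded: [193, 166, 126]

(0,2) stack=L1,L2,L3,L4,L6,L7; from [0,0,0]:
+L1 (α=1/3) → [136/3, 39, 50]
+L2 (α=1/3) → [965/9, 278/3, 340/3]
+L3 (α=0) → [965/9, 278/3, 340/3]
+L4 (α=2/5) → [1409/15, 556/5, 602/5]
+L6 (α=1/3) → [3868/45, 1667/15, 2399/15]
+L7 (α=2/3) → [10528/135, 4217/45, 8909/45]
→ [78, 94, 198]

at x=0,y=1 over L1,L2,L3,L4,L6,L7:
after L1 α=1/2: [169/2, 15/2, 59]
after L2 α=1/4: [841/8, 415/8, 217/4]
after L3 α=2/3: [4297/24, 1493/8, 459/4]
after L4 α=1/4: [5857/32, 5087/32, 1497/16]
after L6 α=1/4: [24675/128, 21245/128, 8091/64]
after L7 α=1/6: [148847/768, 108913/768, 56071/384]
= [194, 142, 146]


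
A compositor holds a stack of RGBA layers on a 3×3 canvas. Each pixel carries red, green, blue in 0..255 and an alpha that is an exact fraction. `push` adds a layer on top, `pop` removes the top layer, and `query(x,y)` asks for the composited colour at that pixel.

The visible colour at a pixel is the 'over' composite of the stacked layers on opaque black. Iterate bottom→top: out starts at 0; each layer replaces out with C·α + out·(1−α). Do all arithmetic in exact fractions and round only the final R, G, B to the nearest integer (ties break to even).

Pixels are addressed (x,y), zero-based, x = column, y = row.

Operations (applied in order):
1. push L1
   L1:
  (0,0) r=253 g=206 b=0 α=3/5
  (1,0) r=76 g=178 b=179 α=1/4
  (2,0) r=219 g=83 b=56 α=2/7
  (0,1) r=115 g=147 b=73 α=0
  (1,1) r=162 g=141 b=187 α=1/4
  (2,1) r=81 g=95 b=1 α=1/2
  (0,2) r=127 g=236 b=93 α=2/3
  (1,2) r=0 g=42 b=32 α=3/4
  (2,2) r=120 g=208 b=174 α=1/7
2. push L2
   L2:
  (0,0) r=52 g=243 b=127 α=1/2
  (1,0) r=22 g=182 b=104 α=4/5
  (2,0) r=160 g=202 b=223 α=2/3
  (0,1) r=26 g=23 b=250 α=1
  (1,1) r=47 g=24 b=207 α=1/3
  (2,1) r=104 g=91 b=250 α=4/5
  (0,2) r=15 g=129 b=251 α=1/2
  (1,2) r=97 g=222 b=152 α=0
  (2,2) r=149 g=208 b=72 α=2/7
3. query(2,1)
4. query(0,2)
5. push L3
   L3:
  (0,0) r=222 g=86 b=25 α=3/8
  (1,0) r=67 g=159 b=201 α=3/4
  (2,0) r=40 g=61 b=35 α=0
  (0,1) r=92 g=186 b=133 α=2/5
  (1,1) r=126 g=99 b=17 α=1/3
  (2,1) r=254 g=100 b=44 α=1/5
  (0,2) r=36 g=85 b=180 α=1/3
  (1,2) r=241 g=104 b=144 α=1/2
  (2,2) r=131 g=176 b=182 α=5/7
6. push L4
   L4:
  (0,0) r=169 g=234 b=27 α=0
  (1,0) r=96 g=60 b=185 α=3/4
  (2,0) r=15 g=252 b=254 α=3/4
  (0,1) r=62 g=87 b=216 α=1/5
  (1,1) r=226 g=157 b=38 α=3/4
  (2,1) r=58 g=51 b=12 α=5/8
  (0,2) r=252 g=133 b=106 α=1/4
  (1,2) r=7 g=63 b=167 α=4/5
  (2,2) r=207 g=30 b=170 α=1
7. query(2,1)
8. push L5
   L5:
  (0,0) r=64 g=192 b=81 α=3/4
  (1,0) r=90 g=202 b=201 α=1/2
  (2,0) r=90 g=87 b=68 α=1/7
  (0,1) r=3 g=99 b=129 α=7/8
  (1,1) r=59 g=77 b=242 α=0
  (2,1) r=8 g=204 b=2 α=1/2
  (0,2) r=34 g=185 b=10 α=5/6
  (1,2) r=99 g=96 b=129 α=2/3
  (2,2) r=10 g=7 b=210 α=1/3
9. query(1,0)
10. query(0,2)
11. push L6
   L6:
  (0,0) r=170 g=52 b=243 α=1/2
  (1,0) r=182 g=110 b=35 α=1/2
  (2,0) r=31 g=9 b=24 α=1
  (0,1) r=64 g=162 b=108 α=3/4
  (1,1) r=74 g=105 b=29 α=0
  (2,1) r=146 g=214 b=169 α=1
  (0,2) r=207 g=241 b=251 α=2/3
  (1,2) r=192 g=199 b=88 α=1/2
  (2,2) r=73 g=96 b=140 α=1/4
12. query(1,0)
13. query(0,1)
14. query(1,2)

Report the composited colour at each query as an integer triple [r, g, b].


at x=2,y=1 over L1,L2:
L1 α=1/2: [81/2, 95/2, 1/2]
L2 α=4/5: [913/10, 823/10, 2001/10]
= [91, 82, 200]

query (0,2) [L1,L2] — begin 0,0,0
after L1 α=2/3: [254/3, 472/3, 62]
after L2 α=1/2: [299/6, 859/6, 313/2]
= [50, 143, 156]

query (2,1) [L1,L2,L3,L4] — begin 0,0,0
after L1 α=1/2: [81/2, 95/2, 1/2]
after L2 α=4/5: [913/10, 823/10, 2001/10]
after L3 α=1/5: [3096/25, 2146/25, 4222/25]
after L4 α=5/8: [8269/100, 12813/200, 7083/100]
→ [83, 64, 71]

(1,0) stack=L1,L2,L3,L4,L5; from [0,0,0]:
L1 α=1/4: [19, 89/2, 179/4]
L2 α=4/5: [107/5, 309/2, 1843/20]
L3 α=3/4: [278/5, 1263/8, 13903/80]
L4 α=3/4: [859/10, 2703/32, 58303/320]
L5 α=1/2: [1759/20, 9167/64, 122623/640]
= [88, 143, 192]

query (0,2) [L1,L2,L3,L4,L5] — begin 0,0,0
after L1 α=2/3: [254/3, 472/3, 62]
after L2 α=1/2: [299/6, 859/6, 313/2]
after L3 α=1/3: [407/9, 1114/9, 493/3]
after L4 α=1/4: [1163/12, 1513/12, 599/4]
after L5 α=5/6: [3203/72, 12613/72, 799/24]
rounded: [44, 175, 33]

at x=1,y=0 over L1,L2,L3,L4,L5,L6:
L1 α=1/4: [19, 89/2, 179/4]
L2 α=4/5: [107/5, 309/2, 1843/20]
L3 α=3/4: [278/5, 1263/8, 13903/80]
L4 α=3/4: [859/10, 2703/32, 58303/320]
L5 α=1/2: [1759/20, 9167/64, 122623/640]
L6 α=1/2: [5399/40, 16207/128, 145023/1280]
rounded: [135, 127, 113]

at x=0,y=1 over L1,L2,L3,L4,L5,L6:
+L1 (α=0) → [0, 0, 0]
+L2 (α=1) → [26, 23, 250]
+L3 (α=2/5) → [262/5, 441/5, 1016/5]
+L4 (α=1/5) → [1358/25, 2199/25, 5144/25]
+L5 (α=7/8) → [1883/200, 4881/50, 27719/200]
+L6 (α=3/4) → [40283/800, 29181/200, 92519/800]
rounded: [50, 146, 116]

at x=1,y=2 over L1,L2,L3,L4,L5,L6:
L1 α=3/4: [0, 63/2, 24]
L2 α=0: [0, 63/2, 24]
L3 α=1/2: [241/2, 271/4, 84]
L4 α=4/5: [297/10, 1279/20, 752/5]
L5 α=2/3: [759/10, 5119/60, 2042/15]
L6 α=1/2: [2679/20, 17059/120, 1681/15]
→ [134, 142, 112]


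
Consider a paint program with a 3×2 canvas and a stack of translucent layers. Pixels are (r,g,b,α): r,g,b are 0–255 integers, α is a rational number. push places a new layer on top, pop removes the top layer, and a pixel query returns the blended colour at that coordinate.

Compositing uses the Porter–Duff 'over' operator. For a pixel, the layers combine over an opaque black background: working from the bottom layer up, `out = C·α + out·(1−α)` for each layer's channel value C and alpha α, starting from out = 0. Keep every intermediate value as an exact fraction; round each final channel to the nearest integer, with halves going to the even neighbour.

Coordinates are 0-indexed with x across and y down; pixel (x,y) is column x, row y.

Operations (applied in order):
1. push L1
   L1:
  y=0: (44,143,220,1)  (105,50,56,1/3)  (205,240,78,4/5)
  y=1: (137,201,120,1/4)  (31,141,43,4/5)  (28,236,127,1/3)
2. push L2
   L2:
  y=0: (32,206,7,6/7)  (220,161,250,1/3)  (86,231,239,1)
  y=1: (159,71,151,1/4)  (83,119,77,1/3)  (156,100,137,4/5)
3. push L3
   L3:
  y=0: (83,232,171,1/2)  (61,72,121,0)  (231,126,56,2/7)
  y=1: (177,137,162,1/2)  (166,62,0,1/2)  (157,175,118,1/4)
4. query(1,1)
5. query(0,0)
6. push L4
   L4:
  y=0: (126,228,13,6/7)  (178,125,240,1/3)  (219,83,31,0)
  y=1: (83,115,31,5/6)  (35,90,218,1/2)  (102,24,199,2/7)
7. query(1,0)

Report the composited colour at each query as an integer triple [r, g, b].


query (1,1) [L1,L2,L3] — begin 0,0,0
+L1 (α=4/5) → [124/5, 564/5, 172/5]
+L2 (α=1/3) → [221/5, 1723/15, 243/5]
+L3 (α=1/2) → [1051/10, 2653/30, 243/10]
rounded: [105, 88, 24]

(0,0) stack=L1,L2,L3; from [0,0,0]:
after L1 α=1: [44, 143, 220]
after L2 α=6/7: [236/7, 197, 262/7]
after L3 α=1/2: [817/14, 429/2, 1459/14]
rounded: [58, 214, 104]

(1,0) stack=L1,L2,L3,L4; from [0,0,0]:
after L1 α=1/3: [35, 50/3, 56/3]
after L2 α=1/3: [290/3, 583/9, 862/9]
after L3 α=0: [290/3, 583/9, 862/9]
after L4 α=1/3: [1114/9, 2291/27, 3884/27]
→ [124, 85, 144]


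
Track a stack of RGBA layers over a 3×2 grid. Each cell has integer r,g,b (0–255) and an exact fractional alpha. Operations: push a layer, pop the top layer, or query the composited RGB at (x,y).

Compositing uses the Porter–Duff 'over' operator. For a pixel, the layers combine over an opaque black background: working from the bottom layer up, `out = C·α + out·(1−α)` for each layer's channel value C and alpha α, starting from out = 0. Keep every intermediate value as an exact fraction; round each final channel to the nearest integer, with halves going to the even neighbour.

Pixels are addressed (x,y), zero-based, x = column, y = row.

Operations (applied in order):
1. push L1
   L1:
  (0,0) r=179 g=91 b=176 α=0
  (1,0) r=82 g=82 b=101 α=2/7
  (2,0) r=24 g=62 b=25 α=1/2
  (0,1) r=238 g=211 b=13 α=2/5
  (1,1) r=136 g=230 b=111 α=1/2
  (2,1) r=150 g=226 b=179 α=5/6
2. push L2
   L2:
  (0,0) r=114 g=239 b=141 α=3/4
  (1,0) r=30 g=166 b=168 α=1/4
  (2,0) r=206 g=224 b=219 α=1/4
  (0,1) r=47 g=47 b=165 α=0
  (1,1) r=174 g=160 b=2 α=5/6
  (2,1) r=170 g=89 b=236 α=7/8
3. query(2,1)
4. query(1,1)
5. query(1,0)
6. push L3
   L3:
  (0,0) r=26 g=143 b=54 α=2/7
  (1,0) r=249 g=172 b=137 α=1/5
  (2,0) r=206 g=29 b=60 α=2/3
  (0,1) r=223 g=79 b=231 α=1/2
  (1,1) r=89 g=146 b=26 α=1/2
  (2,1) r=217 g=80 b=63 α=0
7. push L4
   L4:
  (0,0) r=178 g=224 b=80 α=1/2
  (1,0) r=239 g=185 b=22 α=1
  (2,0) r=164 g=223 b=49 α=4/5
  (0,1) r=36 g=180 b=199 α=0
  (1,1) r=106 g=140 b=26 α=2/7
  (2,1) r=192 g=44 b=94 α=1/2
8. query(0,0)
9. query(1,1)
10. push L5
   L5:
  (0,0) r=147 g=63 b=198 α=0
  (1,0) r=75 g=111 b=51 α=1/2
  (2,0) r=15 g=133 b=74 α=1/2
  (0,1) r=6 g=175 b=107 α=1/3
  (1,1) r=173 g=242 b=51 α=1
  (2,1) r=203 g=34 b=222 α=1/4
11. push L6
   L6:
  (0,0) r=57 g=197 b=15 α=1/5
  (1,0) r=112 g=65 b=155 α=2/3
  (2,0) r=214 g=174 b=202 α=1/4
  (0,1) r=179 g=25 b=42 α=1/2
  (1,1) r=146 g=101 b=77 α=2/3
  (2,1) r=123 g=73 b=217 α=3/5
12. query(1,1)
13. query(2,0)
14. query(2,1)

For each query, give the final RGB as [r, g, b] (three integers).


(2,1) stack=L1,L2; from [0,0,0]:
after L1 α=5/6: [125, 565/3, 895/6]
after L2 α=7/8: [1315/8, 1217/12, 10807/48]
→ [164, 101, 225]

query (1,1) [L1,L2] — begin 0,0,0
L1 α=1/2: [68, 115, 111/2]
L2 α=5/6: [469/3, 305/2, 131/12]
→ [156, 152, 11]

query (1,0) [L1,L2] — begin 0,0,0
after L1 α=2/7: [164/7, 164/7, 202/7]
after L2 α=1/4: [351/14, 827/14, 891/14]
rounded: [25, 59, 64]

(0,0) stack=L1,L2,L3,L4; from [0,0,0]:
L1 α=0: [0, 0, 0]
L2 α=3/4: [171/2, 717/4, 423/4]
L3 α=2/7: [137/2, 4729/28, 2547/28]
L4 α=1/2: [493/4, 11001/56, 4787/56]
= [123, 196, 85]

at x=1,y=1 over L1,L2,L3,L4:
after L1 α=1/2: [68, 115, 111/2]
after L2 α=5/6: [469/3, 305/2, 131/12]
after L3 α=1/2: [368/3, 597/4, 443/24]
after L4 α=2/7: [2476/21, 4105/28, 3463/168]
rounded: [118, 147, 21]

(1,1) stack=L1,L2,L3,L4,L5,L6; from [0,0,0]:
after L1 α=1/2: [68, 115, 111/2]
after L2 α=5/6: [469/3, 305/2, 131/12]
after L3 α=1/2: [368/3, 597/4, 443/24]
after L4 α=2/7: [2476/21, 4105/28, 3463/168]
after L5 α=1: [173, 242, 51]
after L6 α=2/3: [155, 148, 205/3]
= [155, 148, 68]

query (2,0) [L1,L2,L3,L4,L5,L6] — begin 0,0,0
L1 α=1/2: [12, 31, 25/2]
L2 α=1/4: [121/2, 317/4, 513/8]
L3 α=2/3: [315/2, 183/4, 491/8]
L4 α=4/5: [1627/10, 3751/20, 2059/40]
L5 α=1/2: [1777/20, 6411/40, 5019/80]
L6 α=1/4: [9611/80, 26193/160, 31217/320]
= [120, 164, 98]

query (2,1) [L1,L2,L3,L4,L5,L6] — begin 0,0,0
L1 α=5/6: [125, 565/3, 895/6]
L2 α=7/8: [1315/8, 1217/12, 10807/48]
L3 α=0: [1315/8, 1217/12, 10807/48]
L4 α=1/2: [2851/16, 1745/24, 15319/96]
L5 α=1/4: [11801/64, 2017/32, 22423/128]
L6 α=3/5: [23609/160, 5521/80, 64087/320]
rounded: [148, 69, 200]


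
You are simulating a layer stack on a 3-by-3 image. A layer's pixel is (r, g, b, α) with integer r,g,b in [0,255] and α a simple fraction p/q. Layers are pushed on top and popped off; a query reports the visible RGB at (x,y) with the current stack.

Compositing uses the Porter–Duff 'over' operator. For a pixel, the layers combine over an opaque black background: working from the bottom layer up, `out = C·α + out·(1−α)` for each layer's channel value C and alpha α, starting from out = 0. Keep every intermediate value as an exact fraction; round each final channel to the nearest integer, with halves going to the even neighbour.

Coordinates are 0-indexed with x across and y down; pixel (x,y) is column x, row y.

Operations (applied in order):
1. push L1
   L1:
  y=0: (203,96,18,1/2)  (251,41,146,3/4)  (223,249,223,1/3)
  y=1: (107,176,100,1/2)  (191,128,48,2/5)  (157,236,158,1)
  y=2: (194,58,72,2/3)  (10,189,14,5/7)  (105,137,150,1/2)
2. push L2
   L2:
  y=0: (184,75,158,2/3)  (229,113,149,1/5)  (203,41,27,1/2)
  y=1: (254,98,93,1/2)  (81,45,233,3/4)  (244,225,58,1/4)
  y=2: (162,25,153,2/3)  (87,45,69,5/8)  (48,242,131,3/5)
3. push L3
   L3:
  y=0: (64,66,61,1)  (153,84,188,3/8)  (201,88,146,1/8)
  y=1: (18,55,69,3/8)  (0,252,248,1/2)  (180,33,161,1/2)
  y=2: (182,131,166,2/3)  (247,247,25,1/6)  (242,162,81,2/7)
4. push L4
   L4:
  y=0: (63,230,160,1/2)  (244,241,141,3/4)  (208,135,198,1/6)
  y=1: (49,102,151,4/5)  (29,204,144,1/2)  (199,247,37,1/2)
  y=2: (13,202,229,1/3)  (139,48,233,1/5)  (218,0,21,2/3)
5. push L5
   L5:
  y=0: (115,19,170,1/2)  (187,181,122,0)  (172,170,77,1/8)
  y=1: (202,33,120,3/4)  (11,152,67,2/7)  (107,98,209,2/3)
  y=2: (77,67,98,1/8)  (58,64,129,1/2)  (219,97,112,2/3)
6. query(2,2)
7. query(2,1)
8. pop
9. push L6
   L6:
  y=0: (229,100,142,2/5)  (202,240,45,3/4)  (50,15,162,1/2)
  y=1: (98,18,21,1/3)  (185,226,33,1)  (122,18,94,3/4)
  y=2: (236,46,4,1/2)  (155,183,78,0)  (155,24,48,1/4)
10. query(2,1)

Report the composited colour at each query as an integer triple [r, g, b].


(2,2) stack=L1,L2,L3,L4,L5; from [0,0,0]:
after L1 α=1/2: [105/2, 137/2, 75]
after L2 α=3/5: [249/5, 863/5, 543/5]
after L3 α=2/7: [733/7, 1187/7, 705/7]
after L4 α=2/3: [3785/21, 1187/21, 333/7]
after L5 α=2/3: [12983/63, 5261/63, 1901/21]
= [206, 84, 91]

query (2,1) [L1,L2,L3,L4,L5] — begin 0,0,0
after L1 α=1: [157, 236, 158]
after L2 α=1/4: [715/4, 933/4, 133]
after L3 α=1/2: [1435/8, 1065/8, 147]
after L4 α=1/2: [3027/16, 3041/16, 92]
after L5 α=2/3: [6451/48, 2059/16, 170]
= [134, 129, 170]

(2,1) stack=L1,L2,L3,L4,L6; from [0,0,0]:
L1 α=1: [157, 236, 158]
L2 α=1/4: [715/4, 933/4, 133]
L3 α=1/2: [1435/8, 1065/8, 147]
L4 α=1/2: [3027/16, 3041/16, 92]
L6 α=3/4: [8883/64, 3905/64, 187/2]
→ [139, 61, 94]


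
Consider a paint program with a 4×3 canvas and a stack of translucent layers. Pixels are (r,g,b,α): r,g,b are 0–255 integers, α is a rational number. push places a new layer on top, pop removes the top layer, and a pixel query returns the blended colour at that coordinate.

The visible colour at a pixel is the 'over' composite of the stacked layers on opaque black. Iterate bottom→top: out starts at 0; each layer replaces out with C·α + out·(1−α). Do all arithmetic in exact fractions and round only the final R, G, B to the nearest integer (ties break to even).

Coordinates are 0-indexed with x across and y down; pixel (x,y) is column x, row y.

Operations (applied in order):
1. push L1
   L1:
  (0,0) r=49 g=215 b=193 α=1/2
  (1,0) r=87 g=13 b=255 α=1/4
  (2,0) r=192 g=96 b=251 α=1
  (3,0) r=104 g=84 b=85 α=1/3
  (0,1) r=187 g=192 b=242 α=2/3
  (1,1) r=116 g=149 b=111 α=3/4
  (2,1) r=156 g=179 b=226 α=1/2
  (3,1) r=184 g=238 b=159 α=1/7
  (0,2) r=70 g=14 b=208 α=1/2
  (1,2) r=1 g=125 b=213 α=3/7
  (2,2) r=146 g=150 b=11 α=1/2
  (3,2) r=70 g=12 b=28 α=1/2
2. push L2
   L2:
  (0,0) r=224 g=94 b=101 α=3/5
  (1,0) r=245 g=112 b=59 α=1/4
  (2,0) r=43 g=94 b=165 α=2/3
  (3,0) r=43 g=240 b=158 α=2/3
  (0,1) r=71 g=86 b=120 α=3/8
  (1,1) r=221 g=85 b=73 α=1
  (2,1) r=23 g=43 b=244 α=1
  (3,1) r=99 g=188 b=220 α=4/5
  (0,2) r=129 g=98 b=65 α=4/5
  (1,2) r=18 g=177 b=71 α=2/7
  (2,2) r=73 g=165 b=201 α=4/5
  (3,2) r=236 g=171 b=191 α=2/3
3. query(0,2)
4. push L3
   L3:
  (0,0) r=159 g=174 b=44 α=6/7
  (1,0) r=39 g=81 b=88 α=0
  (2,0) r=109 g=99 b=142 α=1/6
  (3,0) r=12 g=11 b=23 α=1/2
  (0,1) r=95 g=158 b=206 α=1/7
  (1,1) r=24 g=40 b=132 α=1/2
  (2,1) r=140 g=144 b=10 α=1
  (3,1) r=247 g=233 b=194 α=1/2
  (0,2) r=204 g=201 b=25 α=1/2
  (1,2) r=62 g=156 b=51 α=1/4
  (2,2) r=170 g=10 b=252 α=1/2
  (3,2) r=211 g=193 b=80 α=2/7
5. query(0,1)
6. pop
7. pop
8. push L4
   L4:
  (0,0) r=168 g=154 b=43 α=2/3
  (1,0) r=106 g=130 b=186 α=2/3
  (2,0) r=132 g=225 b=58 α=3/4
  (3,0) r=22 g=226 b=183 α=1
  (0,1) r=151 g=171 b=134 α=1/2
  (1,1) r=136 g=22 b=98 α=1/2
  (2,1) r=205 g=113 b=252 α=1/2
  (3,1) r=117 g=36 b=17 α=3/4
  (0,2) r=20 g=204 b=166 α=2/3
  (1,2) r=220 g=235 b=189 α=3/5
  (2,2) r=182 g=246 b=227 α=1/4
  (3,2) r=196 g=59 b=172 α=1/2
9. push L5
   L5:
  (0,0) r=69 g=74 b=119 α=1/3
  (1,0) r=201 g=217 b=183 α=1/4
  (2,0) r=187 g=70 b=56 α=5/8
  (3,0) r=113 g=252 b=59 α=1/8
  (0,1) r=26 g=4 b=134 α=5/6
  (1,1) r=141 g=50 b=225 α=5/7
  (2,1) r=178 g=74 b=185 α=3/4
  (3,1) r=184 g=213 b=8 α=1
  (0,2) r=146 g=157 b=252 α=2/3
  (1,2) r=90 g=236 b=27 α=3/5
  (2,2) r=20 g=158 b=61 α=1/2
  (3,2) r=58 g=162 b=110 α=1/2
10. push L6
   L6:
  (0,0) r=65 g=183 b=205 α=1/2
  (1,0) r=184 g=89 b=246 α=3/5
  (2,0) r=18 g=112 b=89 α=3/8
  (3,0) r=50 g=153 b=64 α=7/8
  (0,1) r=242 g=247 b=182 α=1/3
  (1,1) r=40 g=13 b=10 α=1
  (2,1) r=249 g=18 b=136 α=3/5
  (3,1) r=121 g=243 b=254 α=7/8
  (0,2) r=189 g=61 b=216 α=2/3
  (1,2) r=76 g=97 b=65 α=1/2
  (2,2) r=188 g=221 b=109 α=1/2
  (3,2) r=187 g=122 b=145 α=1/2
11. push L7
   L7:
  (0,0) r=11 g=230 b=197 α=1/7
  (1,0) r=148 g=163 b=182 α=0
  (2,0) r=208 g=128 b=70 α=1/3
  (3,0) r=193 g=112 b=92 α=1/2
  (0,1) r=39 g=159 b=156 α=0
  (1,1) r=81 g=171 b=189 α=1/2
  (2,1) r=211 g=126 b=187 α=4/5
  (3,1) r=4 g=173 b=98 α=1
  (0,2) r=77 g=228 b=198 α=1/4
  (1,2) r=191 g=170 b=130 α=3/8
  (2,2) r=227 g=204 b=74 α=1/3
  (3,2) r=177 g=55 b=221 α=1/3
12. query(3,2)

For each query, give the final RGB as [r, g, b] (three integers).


(0,2) stack=L1,L2; from [0,0,0]:
+L1 (α=1/2) → [35, 7, 104]
+L2 (α=4/5) → [551/5, 399/5, 364/5]
→ [110, 80, 73]

at x=0,y=1 over L1,L2,L3:
+L1 (α=2/3) → [374/3, 128, 484/3]
+L2 (α=3/8) → [2509/24, 449/4, 875/6]
+L3 (α=1/7) → [2889/28, 1663/14, 1081/7]
→ [103, 119, 154]

at x=3,y=2 over L1,L4,L5,L6,L7:
after L1 α=1/2: [35, 6, 14]
after L4 α=1/2: [231/2, 65/2, 93]
after L5 α=1/2: [347/4, 389/4, 203/2]
after L6 α=1/2: [1095/8, 877/8, 493/4]
after L7 α=1/3: [601/4, 1097/12, 935/6]
= [150, 91, 156]


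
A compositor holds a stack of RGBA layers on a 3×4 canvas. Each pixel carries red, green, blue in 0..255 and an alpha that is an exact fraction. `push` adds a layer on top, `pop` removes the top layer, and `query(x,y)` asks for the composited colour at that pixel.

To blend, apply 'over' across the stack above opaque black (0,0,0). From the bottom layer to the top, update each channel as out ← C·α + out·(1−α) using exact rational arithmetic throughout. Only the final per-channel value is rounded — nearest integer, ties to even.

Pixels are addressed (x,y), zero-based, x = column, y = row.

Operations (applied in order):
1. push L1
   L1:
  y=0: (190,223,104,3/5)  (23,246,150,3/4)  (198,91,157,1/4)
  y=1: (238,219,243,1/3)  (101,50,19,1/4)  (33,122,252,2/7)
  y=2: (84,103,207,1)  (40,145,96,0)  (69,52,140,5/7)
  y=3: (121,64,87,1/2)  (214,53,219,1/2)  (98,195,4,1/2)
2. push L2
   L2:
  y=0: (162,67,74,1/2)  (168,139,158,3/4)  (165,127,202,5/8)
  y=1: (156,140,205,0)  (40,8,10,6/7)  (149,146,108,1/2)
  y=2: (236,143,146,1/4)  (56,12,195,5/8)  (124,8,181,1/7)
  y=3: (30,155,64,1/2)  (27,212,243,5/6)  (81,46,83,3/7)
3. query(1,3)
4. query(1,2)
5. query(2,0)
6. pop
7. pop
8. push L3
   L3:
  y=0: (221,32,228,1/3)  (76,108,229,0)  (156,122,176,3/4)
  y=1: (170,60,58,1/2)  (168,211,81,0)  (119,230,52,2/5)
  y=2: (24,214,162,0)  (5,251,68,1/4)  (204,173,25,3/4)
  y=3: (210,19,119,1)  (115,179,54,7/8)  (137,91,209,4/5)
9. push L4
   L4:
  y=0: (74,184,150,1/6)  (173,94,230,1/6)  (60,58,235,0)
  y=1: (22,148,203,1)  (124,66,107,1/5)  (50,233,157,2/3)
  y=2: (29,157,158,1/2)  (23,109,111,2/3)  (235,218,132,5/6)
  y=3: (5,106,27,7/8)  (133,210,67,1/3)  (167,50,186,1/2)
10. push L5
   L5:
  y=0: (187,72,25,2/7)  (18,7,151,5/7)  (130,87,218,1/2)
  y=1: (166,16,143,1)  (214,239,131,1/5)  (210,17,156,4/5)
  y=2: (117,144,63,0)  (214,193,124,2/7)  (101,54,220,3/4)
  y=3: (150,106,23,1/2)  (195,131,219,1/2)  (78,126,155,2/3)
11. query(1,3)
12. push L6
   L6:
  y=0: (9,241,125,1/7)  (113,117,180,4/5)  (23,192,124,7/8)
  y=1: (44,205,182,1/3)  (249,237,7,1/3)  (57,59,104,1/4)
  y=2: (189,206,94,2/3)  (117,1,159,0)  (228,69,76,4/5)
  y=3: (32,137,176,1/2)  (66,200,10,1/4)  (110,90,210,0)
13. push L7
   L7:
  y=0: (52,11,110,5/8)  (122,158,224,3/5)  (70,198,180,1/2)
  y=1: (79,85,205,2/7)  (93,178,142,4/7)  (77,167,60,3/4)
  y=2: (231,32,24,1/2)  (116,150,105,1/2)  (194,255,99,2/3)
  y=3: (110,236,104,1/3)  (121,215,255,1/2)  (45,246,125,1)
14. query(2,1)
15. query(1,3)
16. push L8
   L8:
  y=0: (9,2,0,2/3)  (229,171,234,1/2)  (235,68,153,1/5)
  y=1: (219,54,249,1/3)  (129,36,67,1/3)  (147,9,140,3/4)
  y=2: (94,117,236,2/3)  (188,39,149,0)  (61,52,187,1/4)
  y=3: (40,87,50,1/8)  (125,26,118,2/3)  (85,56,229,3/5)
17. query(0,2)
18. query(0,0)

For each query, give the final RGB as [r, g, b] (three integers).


at x=1,y=3 over L1,L2:
+L1 (α=1/2) → [107, 53/2, 219/2]
+L2 (α=5/6) → [121/3, 2173/12, 883/4]
rounded: [40, 181, 221]

query (1,2) [L1,L2] — begin 0,0,0
+L1 (α=0) → [0, 0, 0]
+L2 (α=5/8) → [35, 15/2, 975/8]
→ [35, 8, 122]

at x=2,y=0 over L1,L2:
+L1 (α=1/4) → [99/2, 91/4, 157/4]
+L2 (α=5/8) → [1947/16, 2813/32, 4511/32]
→ [122, 88, 141]

(1,3) stack=L3,L4,L5; from [0,0,0]:
+L3 (α=7/8) → [805/8, 1253/8, 189/4]
+L4 (α=1/3) → [1337/12, 2093/12, 323/6]
+L5 (α=1/2) → [3677/24, 3665/24, 1637/12]
= [153, 153, 136]

(2,1) stack=L3,L4,L5,L6,L7; from [0,0,0]:
L3 α=2/5: [238/5, 92, 104/5]
L4 α=2/3: [246/5, 186, 558/5]
L5 α=4/5: [4446/25, 254/5, 3678/25]
L6 α=1/4: [14763/100, 1057/20, 6817/50]
L7 α=3/4: [37863/400, 11077/80, 15817/200]
= [95, 138, 79]

(1,3) stack=L3,L4,L5,L6,L7; from [0,0,0]:
after L3 α=7/8: [805/8, 1253/8, 189/4]
after L4 α=1/3: [1337/12, 2093/12, 323/6]
after L5 α=1/2: [3677/24, 3665/24, 1637/12]
after L6 α=1/4: [4205/32, 5265/32, 1677/16]
after L7 α=1/2: [8077/64, 12145/64, 5757/32]
= [126, 190, 180]

query (0,2) [L3,L4,L5,L6,L7,L8] — begin 0,0,0
+L3 (α=0) → [0, 0, 0]
+L4 (α=1/2) → [29/2, 157/2, 79]
+L5 (α=0) → [29/2, 157/2, 79]
+L6 (α=2/3) → [785/6, 327/2, 89]
+L7 (α=1/2) → [2171/12, 391/4, 113/2]
+L8 (α=2/3) → [4427/36, 1327/12, 1057/6]
= [123, 111, 176]

(0,0) stack=L3,L4,L5,L6,L7,L8; from [0,0,0]:
+L3 (α=1/3) → [221/3, 32/3, 76]
+L4 (α=1/6) → [1327/18, 356/9, 265/3]
+L5 (α=2/7) → [13367/126, 3076/63, 1475/21]
+L6 (α=1/7) → [13556/147, 11213/147, 3825/49]
+L7 (α=5/8) → [3287/49, 3477/98, 38425/392]
+L8 (α=2/3) → [4169/147, 3869/294, 38425/1176]
= [28, 13, 33]


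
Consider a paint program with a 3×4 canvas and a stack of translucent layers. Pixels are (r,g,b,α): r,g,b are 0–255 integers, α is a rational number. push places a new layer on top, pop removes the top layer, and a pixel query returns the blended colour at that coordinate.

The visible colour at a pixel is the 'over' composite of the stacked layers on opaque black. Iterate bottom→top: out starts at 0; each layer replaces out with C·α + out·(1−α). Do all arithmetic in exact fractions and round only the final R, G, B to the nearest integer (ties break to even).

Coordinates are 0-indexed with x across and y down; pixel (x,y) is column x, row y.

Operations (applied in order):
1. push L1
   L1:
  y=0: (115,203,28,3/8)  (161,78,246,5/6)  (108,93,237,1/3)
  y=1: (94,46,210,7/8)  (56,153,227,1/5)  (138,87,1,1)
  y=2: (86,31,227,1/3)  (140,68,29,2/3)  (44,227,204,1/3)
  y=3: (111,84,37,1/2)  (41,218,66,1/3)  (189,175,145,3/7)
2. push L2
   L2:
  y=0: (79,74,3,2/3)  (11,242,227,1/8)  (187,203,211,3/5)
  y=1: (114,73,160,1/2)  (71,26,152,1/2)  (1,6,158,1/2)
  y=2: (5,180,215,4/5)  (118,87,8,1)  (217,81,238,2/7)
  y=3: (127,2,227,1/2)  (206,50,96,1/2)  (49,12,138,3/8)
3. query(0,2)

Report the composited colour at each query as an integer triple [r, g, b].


at x=0,y=2 over L1,L2:
L1 α=1/3: [86/3, 31/3, 227/3]
L2 α=4/5: [146/15, 2191/15, 2807/15]
→ [10, 146, 187]


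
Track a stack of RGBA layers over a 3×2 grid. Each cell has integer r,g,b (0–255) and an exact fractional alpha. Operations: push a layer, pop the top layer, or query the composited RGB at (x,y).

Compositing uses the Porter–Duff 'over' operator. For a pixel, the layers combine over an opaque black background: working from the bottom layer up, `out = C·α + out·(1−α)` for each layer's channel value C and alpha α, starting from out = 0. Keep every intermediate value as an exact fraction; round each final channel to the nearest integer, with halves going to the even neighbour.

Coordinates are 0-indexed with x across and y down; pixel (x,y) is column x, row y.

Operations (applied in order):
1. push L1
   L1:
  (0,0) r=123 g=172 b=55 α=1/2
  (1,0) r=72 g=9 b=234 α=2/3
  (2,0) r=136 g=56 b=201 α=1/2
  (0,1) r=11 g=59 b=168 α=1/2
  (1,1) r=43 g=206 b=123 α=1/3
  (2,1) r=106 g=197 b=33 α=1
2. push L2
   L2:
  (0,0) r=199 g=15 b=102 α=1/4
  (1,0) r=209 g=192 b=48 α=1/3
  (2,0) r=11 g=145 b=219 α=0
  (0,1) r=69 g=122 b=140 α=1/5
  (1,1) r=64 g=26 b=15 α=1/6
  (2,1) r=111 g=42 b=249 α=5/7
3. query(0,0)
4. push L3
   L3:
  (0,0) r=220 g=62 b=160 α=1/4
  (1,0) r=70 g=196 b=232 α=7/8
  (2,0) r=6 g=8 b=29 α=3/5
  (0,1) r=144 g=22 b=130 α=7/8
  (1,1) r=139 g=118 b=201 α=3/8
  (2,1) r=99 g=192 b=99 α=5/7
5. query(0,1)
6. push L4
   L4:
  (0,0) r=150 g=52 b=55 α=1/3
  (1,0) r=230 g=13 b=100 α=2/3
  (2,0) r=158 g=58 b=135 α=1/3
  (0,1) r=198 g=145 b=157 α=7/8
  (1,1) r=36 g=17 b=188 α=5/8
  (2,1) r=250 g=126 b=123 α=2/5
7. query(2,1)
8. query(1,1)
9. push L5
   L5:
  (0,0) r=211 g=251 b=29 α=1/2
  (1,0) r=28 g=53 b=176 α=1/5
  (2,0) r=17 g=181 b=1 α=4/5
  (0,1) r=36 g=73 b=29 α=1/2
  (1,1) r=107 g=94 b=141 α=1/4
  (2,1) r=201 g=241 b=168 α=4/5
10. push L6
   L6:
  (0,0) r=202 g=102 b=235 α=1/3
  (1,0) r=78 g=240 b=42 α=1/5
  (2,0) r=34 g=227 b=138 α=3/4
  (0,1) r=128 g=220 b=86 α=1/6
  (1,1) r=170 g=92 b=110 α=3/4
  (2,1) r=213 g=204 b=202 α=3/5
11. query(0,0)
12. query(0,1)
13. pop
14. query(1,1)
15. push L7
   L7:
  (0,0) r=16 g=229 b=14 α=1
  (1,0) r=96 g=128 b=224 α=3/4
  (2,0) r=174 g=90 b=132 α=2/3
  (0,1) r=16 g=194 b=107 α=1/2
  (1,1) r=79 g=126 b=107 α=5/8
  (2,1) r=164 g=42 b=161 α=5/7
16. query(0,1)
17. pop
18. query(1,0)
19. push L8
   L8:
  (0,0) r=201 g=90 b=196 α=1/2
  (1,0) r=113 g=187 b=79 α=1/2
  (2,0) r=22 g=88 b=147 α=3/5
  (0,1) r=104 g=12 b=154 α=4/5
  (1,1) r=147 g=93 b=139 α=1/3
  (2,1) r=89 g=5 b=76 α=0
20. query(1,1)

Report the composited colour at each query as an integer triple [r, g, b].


(0,0) stack=L1,L2; from [0,0,0]:
after L1 α=1/2: [123/2, 86, 55/2]
after L2 α=1/4: [767/8, 273/4, 369/8]
rounded: [96, 68, 46]

at x=0,y=1 over L1,L2,L3:
L1 α=1/2: [11/2, 59/2, 84]
L2 α=1/5: [91/5, 48, 476/5]
L3 α=7/8: [5131/40, 101/4, 2513/20]
rounded: [128, 25, 126]

(2,1) stack=L1,L2,L3,L4; from [0,0,0]:
+L1 (α=1) → [106, 197, 33]
+L2 (α=5/7) → [767/7, 604/7, 1311/7]
+L3 (α=5/7) → [4999/49, 7928/49, 6087/49]
+L4 (α=2/5) → [39497/245, 36132/245, 6063/49]
→ [161, 147, 124]

query (1,1) [L1,L2,L3,L4] — begin 0,0,0
after L1 α=1/3: [43/3, 206/3, 41]
after L2 α=1/6: [407/18, 554/9, 110/3]
after L3 α=3/8: [9541/144, 1489/18, 2359/24]
after L4 α=5/8: [18181/384, 1999/48, 9879/64]
rounded: [47, 42, 154]

(0,0) stack=L1,L2,L3,L4,L5,L6; from [0,0,0]:
after L1 α=1/2: [123/2, 86, 55/2]
after L2 α=1/4: [767/8, 273/4, 369/8]
after L3 α=1/4: [4061/32, 1067/16, 2387/32]
after L4 α=1/3: [6461/48, 1483/24, 1089/16]
after L5 α=1/2: [16589/96, 7507/48, 1553/32]
after L6 α=1/3: [26285/144, 9955/72, 1771/16]
= [183, 138, 111]

query (0,1) [L1,L2,L3,L4,L5,L6] — begin 0,0,0
L1 α=1/2: [11/2, 59/2, 84]
L2 α=1/5: [91/5, 48, 476/5]
L3 α=7/8: [5131/40, 101/4, 2513/20]
L4 α=7/8: [60571/320, 4161/32, 24493/160]
L5 α=1/2: [72091/640, 6497/64, 29133/320]
L6 α=1/6: [88475/768, 46565/384, 34637/384]
= [115, 121, 90]

(1,1) stack=L1,L2,L3,L4,L5; from [0,0,0]:
L1 α=1/3: [43/3, 206/3, 41]
L2 α=1/6: [407/18, 554/9, 110/3]
L3 α=3/8: [9541/144, 1489/18, 2359/24]
L4 α=5/8: [18181/384, 1999/48, 9879/64]
L5 α=1/4: [31877/512, 3503/64, 38661/256]
rounded: [62, 55, 151]

query (0,1) [L1,L2,L3,L4,L5,L7] — begin 0,0,0
L1 α=1/2: [11/2, 59/2, 84]
L2 α=1/5: [91/5, 48, 476/5]
L3 α=7/8: [5131/40, 101/4, 2513/20]
L4 α=7/8: [60571/320, 4161/32, 24493/160]
L5 α=1/2: [72091/640, 6497/64, 29133/320]
L7 α=1/2: [82331/1280, 18913/128, 63373/640]
→ [64, 148, 99]

at x=1,y=0 over L1,L2,L3,L4,L5:
after L1 α=2/3: [48, 6, 156]
after L2 α=1/3: [305/3, 68, 120]
after L3 α=7/8: [1775/24, 180, 218]
after L4 α=2/3: [12815/72, 206/3, 418/3]
after L5 α=1/5: [13319/90, 983/15, 440/3]
→ [148, 66, 147]

at x=1,y=1 over L1,L2,L3,L4,L5,L8:
L1 α=1/3: [43/3, 206/3, 41]
L2 α=1/6: [407/18, 554/9, 110/3]
L3 α=3/8: [9541/144, 1489/18, 2359/24]
L4 α=5/8: [18181/384, 1999/48, 9879/64]
L5 α=1/4: [31877/512, 3503/64, 38661/256]
L8 α=1/3: [69509/768, 6479/96, 56453/384]
→ [91, 67, 147]


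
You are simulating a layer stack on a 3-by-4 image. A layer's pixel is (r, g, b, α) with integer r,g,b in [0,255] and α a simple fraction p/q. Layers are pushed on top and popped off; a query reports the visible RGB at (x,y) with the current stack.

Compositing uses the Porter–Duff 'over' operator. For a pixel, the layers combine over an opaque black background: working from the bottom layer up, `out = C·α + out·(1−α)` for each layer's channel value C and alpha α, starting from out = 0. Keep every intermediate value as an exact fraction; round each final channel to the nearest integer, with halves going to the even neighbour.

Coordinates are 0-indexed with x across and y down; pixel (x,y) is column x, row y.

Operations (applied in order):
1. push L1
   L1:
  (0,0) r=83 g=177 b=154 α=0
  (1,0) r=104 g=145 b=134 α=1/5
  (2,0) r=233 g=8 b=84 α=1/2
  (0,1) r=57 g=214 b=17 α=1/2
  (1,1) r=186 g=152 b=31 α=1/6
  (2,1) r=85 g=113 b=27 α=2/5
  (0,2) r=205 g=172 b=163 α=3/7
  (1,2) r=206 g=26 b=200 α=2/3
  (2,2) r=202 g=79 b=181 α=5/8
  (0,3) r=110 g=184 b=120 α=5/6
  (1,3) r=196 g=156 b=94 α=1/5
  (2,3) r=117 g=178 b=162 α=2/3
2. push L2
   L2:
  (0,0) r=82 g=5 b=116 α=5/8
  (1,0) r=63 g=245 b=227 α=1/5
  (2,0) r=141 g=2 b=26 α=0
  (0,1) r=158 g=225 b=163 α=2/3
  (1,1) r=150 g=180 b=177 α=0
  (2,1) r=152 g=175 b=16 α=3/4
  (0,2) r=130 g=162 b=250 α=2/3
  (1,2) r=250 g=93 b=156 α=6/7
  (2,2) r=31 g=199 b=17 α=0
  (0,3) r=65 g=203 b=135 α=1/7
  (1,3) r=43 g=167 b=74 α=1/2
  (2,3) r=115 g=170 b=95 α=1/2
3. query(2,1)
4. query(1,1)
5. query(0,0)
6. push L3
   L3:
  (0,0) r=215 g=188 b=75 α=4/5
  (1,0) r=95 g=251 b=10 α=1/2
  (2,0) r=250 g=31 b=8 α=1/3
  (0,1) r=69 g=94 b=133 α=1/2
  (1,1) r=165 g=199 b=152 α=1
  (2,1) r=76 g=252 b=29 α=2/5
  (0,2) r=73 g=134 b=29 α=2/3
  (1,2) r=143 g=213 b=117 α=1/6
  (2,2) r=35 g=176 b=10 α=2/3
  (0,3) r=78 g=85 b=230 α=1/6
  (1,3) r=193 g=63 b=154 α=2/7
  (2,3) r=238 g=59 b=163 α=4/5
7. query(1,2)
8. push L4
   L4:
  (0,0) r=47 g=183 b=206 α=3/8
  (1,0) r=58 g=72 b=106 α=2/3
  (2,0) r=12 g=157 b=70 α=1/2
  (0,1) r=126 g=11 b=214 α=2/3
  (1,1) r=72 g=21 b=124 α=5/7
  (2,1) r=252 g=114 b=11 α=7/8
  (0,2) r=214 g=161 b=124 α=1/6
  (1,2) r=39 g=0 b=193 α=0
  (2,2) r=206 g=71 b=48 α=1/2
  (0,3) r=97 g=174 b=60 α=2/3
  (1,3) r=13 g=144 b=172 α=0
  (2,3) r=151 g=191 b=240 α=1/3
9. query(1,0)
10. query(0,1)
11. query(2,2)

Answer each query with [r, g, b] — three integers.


(2,1) stack=L1,L2; from [0,0,0]:
L1 α=2/5: [34, 226/5, 54/5]
L2 α=3/4: [245/2, 2851/20, 147/10]
= [122, 143, 15]

(1,1) stack=L1,L2; from [0,0,0]:
after L1 α=1/6: [31, 76/3, 31/6]
after L2 α=0: [31, 76/3, 31/6]
rounded: [31, 25, 5]

(0,0) stack=L1,L2; from [0,0,0]:
+L1 (α=0) → [0, 0, 0]
+L2 (α=5/8) → [205/4, 25/8, 145/2]
rounded: [51, 3, 72]

(1,2) stack=L1,L2,L3; from [0,0,0]:
after L1 α=2/3: [412/3, 52/3, 400/3]
after L2 α=6/7: [4912/21, 1726/21, 3208/21]
after L3 α=1/6: [27563/126, 13103/126, 18497/126]
rounded: [219, 104, 147]

at x=1,y=0 over L1,L2,L3,L4:
+L1 (α=1/5) → [104/5, 29, 134/5]
+L2 (α=1/5) → [731/25, 361/5, 1671/25]
+L3 (α=1/2) → [1553/25, 808/5, 1921/50]
+L4 (α=2/3) → [4453/75, 1528/15, 12521/150]
= [59, 102, 83]

(0,1) stack=L1,L2,L3,L4; from [0,0,0]:
L1 α=1/2: [57/2, 107, 17/2]
L2 α=2/3: [689/6, 557/3, 223/2]
L3 α=1/2: [1103/12, 839/6, 489/4]
L4 α=2/3: [4127/36, 971/18, 2201/12]
rounded: [115, 54, 183]

(2,2) stack=L1,L2,L3,L4; from [0,0,0]:
+L1 (α=5/8) → [505/4, 395/8, 905/8]
+L2 (α=0) → [505/4, 395/8, 905/8]
+L3 (α=2/3) → [785/12, 3211/24, 355/8]
+L4 (α=1/2) → [3257/24, 4915/48, 739/16]
rounded: [136, 102, 46]


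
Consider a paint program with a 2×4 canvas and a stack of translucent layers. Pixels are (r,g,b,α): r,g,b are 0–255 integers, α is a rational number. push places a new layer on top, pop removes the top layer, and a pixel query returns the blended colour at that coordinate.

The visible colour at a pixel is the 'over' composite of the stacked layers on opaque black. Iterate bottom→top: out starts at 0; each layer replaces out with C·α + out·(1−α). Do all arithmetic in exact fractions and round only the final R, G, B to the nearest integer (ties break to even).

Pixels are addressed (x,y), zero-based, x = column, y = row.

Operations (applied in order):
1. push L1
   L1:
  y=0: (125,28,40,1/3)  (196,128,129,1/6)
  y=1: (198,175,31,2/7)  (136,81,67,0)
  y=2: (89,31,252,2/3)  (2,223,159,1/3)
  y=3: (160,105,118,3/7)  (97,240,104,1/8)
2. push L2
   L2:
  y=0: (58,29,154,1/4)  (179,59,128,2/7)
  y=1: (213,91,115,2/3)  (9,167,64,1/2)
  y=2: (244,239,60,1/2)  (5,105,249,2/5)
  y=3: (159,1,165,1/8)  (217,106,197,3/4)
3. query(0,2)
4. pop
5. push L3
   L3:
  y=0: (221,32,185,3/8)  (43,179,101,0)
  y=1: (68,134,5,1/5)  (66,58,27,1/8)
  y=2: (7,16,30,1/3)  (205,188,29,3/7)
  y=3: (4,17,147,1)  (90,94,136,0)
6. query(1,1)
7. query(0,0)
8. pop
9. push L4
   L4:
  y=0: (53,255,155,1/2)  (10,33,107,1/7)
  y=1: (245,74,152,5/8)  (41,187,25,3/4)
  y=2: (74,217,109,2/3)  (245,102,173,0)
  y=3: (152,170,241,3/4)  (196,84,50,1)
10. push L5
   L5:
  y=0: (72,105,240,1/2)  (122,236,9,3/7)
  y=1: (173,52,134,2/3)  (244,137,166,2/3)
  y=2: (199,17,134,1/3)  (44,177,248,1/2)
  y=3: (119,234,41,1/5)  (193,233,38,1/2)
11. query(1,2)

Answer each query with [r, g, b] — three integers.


(0,2) stack=L1,L2; from [0,0,0]:
L1 α=2/3: [178/3, 62/3, 168]
L2 α=1/2: [455/3, 779/6, 114]
= [152, 130, 114]

query (1,1) [L1,L3] — begin 0,0,0
after L1 α=0: [0, 0, 0]
after L3 α=1/8: [33/4, 29/4, 27/8]
= [8, 7, 3]

(0,0) stack=L1,L3; from [0,0,0]:
after L1 α=1/3: [125/3, 28/3, 40/3]
after L3 α=3/8: [1307/12, 107/6, 1865/24]
→ [109, 18, 78]

(1,2) stack=L1,L4,L5; from [0,0,0]:
+L1 (α=1/3) → [2/3, 223/3, 53]
+L4 (α=0) → [2/3, 223/3, 53]
+L5 (α=1/2) → [67/3, 377/3, 301/2]
rounded: [22, 126, 150]


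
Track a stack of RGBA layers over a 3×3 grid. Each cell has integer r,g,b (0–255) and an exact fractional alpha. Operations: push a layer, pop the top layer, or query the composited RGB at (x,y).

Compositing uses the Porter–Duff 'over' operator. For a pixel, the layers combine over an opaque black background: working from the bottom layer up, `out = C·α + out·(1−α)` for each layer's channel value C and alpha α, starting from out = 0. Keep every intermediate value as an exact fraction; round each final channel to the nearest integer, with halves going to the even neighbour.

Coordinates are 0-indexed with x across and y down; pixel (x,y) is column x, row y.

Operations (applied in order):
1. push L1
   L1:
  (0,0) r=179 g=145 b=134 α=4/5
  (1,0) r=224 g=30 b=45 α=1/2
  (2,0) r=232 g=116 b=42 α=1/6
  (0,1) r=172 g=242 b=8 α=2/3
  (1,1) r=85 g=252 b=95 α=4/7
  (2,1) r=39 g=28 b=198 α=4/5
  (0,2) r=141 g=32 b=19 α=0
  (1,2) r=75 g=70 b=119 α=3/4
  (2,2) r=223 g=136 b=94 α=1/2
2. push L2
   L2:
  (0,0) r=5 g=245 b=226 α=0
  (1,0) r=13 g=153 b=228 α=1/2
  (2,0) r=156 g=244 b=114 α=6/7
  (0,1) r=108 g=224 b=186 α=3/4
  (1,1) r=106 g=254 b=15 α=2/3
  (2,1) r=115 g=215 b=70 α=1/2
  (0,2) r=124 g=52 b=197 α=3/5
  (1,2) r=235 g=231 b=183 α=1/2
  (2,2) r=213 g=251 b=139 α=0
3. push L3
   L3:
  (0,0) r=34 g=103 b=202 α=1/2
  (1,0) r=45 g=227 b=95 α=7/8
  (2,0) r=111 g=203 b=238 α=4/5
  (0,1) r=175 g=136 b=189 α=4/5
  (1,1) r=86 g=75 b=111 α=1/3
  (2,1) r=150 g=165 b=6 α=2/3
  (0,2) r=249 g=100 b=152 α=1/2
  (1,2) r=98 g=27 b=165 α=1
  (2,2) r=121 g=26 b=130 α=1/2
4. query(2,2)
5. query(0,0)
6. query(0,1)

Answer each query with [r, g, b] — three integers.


query (2,2) [L1,L2,L3] — begin 0,0,0
L1 α=1/2: [223/2, 68, 47]
L2 α=0: [223/2, 68, 47]
L3 α=1/2: [465/4, 47, 177/2]
= [116, 47, 88]

at x=0,y=0 over L1,L2,L3:
L1 α=4/5: [716/5, 116, 536/5]
L2 α=0: [716/5, 116, 536/5]
L3 α=1/2: [443/5, 219/2, 773/5]
= [89, 110, 155]

query (0,1) [L1,L2,L3] — begin 0,0,0
+L1 (α=2/3) → [344/3, 484/3, 16/3]
+L2 (α=3/4) → [329/3, 625/3, 845/6]
+L3 (α=4/5) → [2429/15, 2257/15, 5381/30]
→ [162, 150, 179]
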